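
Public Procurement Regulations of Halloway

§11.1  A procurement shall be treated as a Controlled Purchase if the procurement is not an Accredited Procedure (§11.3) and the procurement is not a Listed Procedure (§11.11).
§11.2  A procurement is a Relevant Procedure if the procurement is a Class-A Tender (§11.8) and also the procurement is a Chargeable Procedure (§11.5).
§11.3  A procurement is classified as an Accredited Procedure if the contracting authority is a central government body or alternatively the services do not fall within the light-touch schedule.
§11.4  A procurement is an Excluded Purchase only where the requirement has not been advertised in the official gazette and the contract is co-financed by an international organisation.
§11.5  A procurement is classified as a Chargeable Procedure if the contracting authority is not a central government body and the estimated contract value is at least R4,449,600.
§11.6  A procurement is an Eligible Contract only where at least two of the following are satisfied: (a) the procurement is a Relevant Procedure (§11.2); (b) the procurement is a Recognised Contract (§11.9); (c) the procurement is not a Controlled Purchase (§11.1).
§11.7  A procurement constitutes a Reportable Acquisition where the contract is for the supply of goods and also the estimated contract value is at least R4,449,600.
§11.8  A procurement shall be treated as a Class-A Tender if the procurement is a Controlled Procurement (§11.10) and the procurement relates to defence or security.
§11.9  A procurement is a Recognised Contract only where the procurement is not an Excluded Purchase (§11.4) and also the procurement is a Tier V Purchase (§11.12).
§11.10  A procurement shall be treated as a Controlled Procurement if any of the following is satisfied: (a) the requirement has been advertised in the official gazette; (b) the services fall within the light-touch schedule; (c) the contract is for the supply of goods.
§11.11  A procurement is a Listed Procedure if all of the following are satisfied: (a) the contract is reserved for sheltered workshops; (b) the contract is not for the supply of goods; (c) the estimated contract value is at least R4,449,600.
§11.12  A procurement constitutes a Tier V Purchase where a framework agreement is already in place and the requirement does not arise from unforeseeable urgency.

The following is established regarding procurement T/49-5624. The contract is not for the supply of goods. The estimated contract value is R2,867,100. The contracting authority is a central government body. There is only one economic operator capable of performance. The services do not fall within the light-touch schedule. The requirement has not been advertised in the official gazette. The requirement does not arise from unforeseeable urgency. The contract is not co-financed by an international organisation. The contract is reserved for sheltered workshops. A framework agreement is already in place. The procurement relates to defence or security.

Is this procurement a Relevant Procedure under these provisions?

Under §11.10: the requirement has been advertised in the official gazette? no; or the services fall within the light-touch schedule? no; or the contract is for the supply of goods? no. So the procurement is not a Controlled Procurement.
Under §11.8: Controlled Procurement (§11.10)? no; and the procurement relates to defence or security? yes. So the procurement is not a Class-A Tender.
Under §11.5: the contracting authority is not a central government body? no; and estimated contract value: R2,867,100 ≥ R4,449,600? no. So the procurement is not a Chargeable Procedure.
Under §11.2: Class-A Tender (§11.8)? no; and Chargeable Procedure (§11.5)? no. So the procurement is not a Relevant Procedure.

No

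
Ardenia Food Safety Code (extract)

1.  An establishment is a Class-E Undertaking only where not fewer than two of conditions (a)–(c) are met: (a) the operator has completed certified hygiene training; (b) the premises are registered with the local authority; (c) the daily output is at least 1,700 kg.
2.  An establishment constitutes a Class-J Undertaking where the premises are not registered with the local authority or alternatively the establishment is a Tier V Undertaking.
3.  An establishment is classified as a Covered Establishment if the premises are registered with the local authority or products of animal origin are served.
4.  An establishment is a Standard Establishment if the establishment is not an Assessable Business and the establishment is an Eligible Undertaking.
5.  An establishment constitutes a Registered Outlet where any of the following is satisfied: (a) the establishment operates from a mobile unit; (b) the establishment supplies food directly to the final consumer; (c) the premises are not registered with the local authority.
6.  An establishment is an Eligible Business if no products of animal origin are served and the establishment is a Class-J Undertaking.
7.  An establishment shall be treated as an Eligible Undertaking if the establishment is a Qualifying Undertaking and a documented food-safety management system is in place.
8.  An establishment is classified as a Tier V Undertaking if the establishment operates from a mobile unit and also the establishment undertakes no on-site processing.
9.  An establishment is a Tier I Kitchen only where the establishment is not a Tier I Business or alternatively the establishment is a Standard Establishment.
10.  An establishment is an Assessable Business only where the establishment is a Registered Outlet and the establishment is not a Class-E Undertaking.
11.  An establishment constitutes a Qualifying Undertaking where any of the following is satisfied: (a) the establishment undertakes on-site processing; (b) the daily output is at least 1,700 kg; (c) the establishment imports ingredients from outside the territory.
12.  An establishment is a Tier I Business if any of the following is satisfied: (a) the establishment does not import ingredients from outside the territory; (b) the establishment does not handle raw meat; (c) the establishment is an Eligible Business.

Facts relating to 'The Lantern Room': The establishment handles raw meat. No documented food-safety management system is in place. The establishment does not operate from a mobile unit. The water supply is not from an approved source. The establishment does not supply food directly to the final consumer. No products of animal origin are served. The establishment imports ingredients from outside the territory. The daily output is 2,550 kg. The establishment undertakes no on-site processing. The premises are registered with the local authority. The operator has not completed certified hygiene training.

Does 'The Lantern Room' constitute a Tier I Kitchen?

Yes

paragraph 8 — Tier V Undertaking: [the establishment operates from a mobile unit? no] AND [the establishment undertakes no on-site processing? yes] → not satisfied.
paragraph 2 — Class-J Undertaking: [the premises are not registered with the local authority? no] OR [Tier V Undertaking (paragraph 8)? no] → not satisfied.
paragraph 6 — Eligible Business: [no products of animal origin are served? yes] AND [Class-J Undertaking (paragraph 2)? no] → not satisfied.
paragraph 12 — Tier I Business: [the establishment does not import ingredients from outside the territory? no] OR [the establishment does not handle raw meat? no] OR [Eligible Business (paragraph 6)? no] → not satisfied.
paragraph 5 — Registered Outlet: [the establishment operates from a mobile unit? no] OR [the establishment supplies food directly to the final consumer? no] OR [the premises are not registered with the local authority? no] → not satisfied.
paragraph 1 — Class-E Undertaking: the operator has completed certified hygiene training? no; the premises are registered with the local authority? yes; daily output: 2,550 kg ≥ 1,700 kg? yes — 2 of 3 hold (need ≥2) → satisfied.
paragraph 10 — Assessable Business: [Registered Outlet (paragraph 5)? no] AND [not a Class-E Undertaking (paragraph 1)? no] → not satisfied.
paragraph 11 — Qualifying Undertaking: [the establishment undertakes on-site processing? no] OR [daily output: 2,550 kg ≥ 1,700 kg? yes] OR [the establishment imports ingredients from outside the territory? yes] → satisfied.
paragraph 7 — Eligible Undertaking: [Qualifying Undertaking (paragraph 11)? yes] AND [a documented food-safety management system is in place? no] → not satisfied.
paragraph 4 — Standard Establishment: [not an Assessable Business (paragraph 10)? yes] AND [Eligible Undertaking (paragraph 7)? no] → not satisfied.
paragraph 9 — Tier I Kitchen: [not a Tier I Business (paragraph 12)? yes] OR [Standard Establishment (paragraph 4)? no] → satisfied.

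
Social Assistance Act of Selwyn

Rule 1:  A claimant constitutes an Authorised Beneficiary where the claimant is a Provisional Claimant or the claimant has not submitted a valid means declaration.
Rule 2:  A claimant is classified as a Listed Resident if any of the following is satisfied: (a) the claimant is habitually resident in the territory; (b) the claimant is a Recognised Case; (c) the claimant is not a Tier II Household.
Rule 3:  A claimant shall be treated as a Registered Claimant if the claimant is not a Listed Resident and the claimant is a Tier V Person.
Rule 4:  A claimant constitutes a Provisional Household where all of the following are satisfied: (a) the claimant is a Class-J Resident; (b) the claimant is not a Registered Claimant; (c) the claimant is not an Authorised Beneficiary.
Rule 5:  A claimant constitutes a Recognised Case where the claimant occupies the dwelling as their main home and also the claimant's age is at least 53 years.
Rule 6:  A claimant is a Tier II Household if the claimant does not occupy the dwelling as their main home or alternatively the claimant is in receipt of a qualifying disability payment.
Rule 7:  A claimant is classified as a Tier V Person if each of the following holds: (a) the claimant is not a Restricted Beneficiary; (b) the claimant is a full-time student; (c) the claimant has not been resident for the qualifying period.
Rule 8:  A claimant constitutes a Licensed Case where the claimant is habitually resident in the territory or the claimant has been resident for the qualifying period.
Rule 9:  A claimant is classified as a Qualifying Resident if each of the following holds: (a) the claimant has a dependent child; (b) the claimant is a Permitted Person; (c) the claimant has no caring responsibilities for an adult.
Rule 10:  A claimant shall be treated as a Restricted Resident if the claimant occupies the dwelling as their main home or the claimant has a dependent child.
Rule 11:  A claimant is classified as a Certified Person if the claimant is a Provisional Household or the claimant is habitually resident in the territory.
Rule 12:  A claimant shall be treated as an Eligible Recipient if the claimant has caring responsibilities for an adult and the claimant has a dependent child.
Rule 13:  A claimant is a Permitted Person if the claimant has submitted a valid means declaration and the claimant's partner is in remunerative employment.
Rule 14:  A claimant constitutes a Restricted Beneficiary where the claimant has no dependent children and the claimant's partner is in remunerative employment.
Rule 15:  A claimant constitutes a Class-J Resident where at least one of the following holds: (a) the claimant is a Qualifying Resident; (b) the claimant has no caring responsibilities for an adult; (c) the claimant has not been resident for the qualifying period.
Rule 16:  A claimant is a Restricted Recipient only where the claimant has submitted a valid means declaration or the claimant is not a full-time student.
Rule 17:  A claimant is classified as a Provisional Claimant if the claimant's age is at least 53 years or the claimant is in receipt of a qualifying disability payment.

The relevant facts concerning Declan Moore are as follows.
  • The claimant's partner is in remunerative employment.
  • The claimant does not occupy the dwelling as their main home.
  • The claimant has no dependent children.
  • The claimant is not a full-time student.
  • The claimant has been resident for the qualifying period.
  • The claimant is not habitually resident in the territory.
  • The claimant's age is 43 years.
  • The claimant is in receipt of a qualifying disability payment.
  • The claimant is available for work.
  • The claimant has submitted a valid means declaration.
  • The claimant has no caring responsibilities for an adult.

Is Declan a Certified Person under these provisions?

rule 13 — Permitted Person: [the claimant has submitted a valid means declaration? yes] AND [the claimant's partner is in remunerative employment? yes] → satisfied.
rule 9 — Qualifying Resident: [the claimant has a dependent child? no] AND [Permitted Person (rule 13)? yes] AND [the claimant has no caring responsibilities for an adult? yes] → not satisfied.
rule 15 — Class-J Resident: [Qualifying Resident (rule 9)? no] OR [the claimant has no caring responsibilities for an adult? yes] OR [the claimant has not been resident for the qualifying period? no] → satisfied.
rule 5 — Recognised Case: [the claimant occupies the dwelling as their main home? no] AND [claimant's age: 43 years ≥ 53 years? no] → not satisfied.
rule 6 — Tier II Household: [the claimant does not occupy the dwelling as their main home? yes] OR [the claimant is in receipt of a qualifying disability payment? yes] → satisfied.
rule 2 — Listed Resident: [the claimant is habitually resident in the territory? no] OR [Recognised Case (rule 5)? no] OR [not a Tier II Household (rule 6)? no] → not satisfied.
rule 14 — Restricted Beneficiary: [the claimant has no dependent children? yes] AND [the claimant's partner is in remunerative employment? yes] → satisfied.
rule 7 — Tier V Person: [not a Restricted Beneficiary (rule 14)? no] AND [the claimant is a full-time student? no] AND [the claimant has not been resident for the qualifying period? no] → not satisfied.
rule 3 — Registered Claimant: [not a Listed Resident (rule 2)? yes] AND [Tier V Person (rule 7)? no] → not satisfied.
rule 17 — Provisional Claimant: [claimant's age: 43 years ≥ 53 years? no] OR [the claimant is in receipt of a qualifying disability payment? yes] → satisfied.
rule 1 — Authorised Beneficiary: [Provisional Claimant (rule 17)? yes] OR [the claimant has not submitted a valid means declaration? no] → satisfied.
rule 4 — Provisional Household: [Class-J Resident (rule 15)? yes] AND [not a Registered Claimant (rule 3)? yes] AND [not an Authorised Beneficiary (rule 1)? no] → not satisfied.
rule 11 — Certified Person: [Provisional Household (rule 4)? no] OR [the claimant is habitually resident in the territory? no] → not satisfied.

No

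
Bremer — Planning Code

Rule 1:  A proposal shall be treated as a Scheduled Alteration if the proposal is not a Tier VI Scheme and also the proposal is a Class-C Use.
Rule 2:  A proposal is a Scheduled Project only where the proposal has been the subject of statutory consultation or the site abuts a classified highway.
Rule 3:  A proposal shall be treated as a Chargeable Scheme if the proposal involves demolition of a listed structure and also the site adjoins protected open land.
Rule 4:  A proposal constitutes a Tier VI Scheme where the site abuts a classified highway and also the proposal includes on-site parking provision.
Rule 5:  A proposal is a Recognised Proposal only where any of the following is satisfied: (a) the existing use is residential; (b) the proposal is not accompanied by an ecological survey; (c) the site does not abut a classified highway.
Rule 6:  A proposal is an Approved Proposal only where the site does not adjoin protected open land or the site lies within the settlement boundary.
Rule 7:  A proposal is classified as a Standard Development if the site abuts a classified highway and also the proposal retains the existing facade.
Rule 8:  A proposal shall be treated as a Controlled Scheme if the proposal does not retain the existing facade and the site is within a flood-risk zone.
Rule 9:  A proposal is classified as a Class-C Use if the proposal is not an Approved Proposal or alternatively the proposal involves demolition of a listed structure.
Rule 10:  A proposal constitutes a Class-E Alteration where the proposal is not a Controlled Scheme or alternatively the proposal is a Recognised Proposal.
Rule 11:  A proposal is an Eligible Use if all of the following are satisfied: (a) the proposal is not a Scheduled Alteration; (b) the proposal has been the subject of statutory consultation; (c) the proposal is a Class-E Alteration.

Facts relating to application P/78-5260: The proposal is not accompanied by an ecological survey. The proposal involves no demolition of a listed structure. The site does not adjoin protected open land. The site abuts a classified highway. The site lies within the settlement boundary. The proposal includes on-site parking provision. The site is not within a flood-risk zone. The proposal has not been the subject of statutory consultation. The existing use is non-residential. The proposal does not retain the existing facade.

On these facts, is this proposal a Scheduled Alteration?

rule 4 — Tier VI Scheme: [the site abuts a classified highway? yes] AND [the proposal includes on-site parking provision? yes] → satisfied.
rule 6 — Approved Proposal: [the site does not adjoin protected open land? yes] OR [the site lies within the settlement boundary? yes] → satisfied.
rule 9 — Class-C Use: [not an Approved Proposal (rule 6)? no] OR [the proposal involves demolition of a listed structure? no] → not satisfied.
rule 1 — Scheduled Alteration: [not a Tier VI Scheme (rule 4)? no] AND [Class-C Use (rule 9)? no] → not satisfied.

No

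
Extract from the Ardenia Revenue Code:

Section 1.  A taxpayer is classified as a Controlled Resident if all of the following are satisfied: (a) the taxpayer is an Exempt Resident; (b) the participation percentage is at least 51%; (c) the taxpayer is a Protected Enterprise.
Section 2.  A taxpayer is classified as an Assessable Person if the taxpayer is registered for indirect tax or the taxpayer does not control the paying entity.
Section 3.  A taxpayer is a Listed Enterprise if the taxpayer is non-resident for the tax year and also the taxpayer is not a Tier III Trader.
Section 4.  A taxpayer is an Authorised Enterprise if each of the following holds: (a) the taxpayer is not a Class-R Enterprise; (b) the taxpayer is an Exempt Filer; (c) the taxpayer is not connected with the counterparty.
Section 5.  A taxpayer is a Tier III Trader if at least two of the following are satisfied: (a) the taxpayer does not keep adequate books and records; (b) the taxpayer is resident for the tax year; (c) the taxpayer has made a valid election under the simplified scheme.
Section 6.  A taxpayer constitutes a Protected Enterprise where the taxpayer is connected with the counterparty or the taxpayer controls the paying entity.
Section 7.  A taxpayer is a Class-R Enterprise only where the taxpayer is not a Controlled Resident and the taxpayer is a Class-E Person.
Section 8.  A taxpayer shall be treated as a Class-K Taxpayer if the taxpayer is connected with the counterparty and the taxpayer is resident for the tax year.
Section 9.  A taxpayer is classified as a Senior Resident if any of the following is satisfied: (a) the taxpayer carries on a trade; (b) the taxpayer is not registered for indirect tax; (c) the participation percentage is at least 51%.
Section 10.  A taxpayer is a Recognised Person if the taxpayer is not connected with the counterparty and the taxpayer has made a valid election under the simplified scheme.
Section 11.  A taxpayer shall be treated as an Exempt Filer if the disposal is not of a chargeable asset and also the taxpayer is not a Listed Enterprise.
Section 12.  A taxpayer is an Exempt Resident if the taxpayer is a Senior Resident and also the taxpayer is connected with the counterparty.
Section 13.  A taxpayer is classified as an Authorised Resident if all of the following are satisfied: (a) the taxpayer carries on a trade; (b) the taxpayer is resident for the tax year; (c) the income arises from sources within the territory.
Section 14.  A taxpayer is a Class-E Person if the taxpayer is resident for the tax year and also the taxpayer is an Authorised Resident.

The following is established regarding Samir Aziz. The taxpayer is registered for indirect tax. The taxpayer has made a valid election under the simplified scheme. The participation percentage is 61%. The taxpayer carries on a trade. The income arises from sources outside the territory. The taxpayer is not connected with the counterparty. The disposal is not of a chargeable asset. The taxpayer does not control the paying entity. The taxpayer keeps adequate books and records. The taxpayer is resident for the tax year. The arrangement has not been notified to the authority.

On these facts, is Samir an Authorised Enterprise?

section 9 — Senior Resident: [the taxpayer carries on a trade? yes] OR [the taxpayer is not registered for indirect tax? no] OR [participation percentage: 61% ≥ 51%? yes] → satisfied.
section 12 — Exempt Resident: [Senior Resident (section 9)? yes] AND [the taxpayer is connected with the counterparty? no] → not satisfied.
section 6 — Protected Enterprise: [the taxpayer is connected with the counterparty? no] OR [the taxpayer controls the paying entity? no] → not satisfied.
section 1 — Controlled Resident: [Exempt Resident (section 12)? no] AND [participation percentage: 61% ≥ 51%? yes] AND [Protected Enterprise (section 6)? no] → not satisfied.
section 13 — Authorised Resident: [the taxpayer carries on a trade? yes] AND [the taxpayer is resident for the tax year? yes] AND [the income arises from sources within the territory? no] → not satisfied.
section 14 — Class-E Person: [the taxpayer is resident for the tax year? yes] AND [Authorised Resident (section 13)? no] → not satisfied.
section 7 — Class-R Enterprise: [not a Controlled Resident (section 1)? yes] AND [Class-E Person (section 14)? no] → not satisfied.
section 5 — Tier III Trader: the taxpayer does not keep adequate books and records? no; the taxpayer is resident for the tax year? yes; the taxpayer has made a valid election under the simplified scheme? yes — 2 of 3 hold (need ≥2) → satisfied.
section 3 — Listed Enterprise: [the taxpayer is non-resident for the tax year? no] AND [not a Tier III Trader (section 5)? no] → not satisfied.
section 11 — Exempt Filer: [the disposal is not of a chargeable asset? yes] AND [not a Listed Enterprise (section 3)? yes] → satisfied.
section 4 — Authorised Enterprise: [not a Class-R Enterprise (section 7)? yes] AND [Exempt Filer (section 11)? yes] AND [the taxpayer is not connected with the counterparty? yes] → satisfied.

Yes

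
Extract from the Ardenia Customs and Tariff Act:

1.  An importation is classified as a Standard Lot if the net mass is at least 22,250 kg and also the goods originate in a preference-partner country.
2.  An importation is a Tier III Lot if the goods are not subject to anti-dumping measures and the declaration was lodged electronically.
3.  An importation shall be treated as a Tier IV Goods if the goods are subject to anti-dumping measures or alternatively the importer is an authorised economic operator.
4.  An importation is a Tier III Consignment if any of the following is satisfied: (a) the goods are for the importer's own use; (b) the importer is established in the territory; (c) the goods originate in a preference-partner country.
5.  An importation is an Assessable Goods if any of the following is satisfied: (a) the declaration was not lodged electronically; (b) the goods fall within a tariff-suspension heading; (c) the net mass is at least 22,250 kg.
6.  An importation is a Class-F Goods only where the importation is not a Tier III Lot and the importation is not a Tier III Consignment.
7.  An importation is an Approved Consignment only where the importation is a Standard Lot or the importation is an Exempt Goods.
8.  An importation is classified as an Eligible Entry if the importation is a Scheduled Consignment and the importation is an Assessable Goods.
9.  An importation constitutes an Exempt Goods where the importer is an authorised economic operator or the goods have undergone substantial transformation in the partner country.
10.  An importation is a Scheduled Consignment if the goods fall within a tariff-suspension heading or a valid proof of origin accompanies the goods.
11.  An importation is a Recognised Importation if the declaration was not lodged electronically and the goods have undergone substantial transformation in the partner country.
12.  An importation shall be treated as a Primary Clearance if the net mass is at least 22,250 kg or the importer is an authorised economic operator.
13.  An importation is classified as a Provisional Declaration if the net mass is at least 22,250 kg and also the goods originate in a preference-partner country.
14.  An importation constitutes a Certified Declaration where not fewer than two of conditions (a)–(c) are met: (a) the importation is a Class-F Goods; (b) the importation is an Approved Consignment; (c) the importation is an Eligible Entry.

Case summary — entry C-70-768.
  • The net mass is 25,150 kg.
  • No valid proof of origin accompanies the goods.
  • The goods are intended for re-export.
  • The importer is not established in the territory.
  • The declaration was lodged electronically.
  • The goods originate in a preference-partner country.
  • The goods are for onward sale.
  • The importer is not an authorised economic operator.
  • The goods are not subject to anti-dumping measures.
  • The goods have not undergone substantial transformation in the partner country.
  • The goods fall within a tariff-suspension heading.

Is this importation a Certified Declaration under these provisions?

Under paragraph 2: the goods are not subject to anti-dumping measures? yes; and the declaration was lodged electronically? yes. So the importation is a Tier III Lot.
Under paragraph 4: the goods are for the importer's own use? no; or the importer is established in the territory? no; or the goods originate in a preference-partner country? yes. So the importation is a Tier III Consignment.
Under paragraph 6: not a Tier III Lot (paragraph 2)? no; and not a Tier III Consignment (paragraph 4)? no. So the importation is not a Class-F Goods.
Under paragraph 1: net mass: 25,150 kg ≥ 22,250 kg? yes; and the goods originate in a preference-partner country? yes. So the importation is a Standard Lot.
Under paragraph 9: the importer is an authorised economic operator? no; or the goods have undergone substantial transformation in the partner country? no. So the importation is not an Exempt Goods.
Under paragraph 7: Standard Lot (paragraph 1)? yes; or Exempt Goods (paragraph 9)? no. So the importation is an Approved Consignment.
Under paragraph 10: the goods fall within a tariff-suspension heading? yes; or a valid proof of origin accompanies the goods? no. So the importation is a Scheduled Consignment.
Under paragraph 5: the declaration was not lodged electronically? no; or the goods fall within a tariff-suspension heading? yes; or net mass: 25,150 kg ≥ 22,250 kg? yes. So the importation is an Assessable Goods.
Under paragraph 8: Scheduled Consignment (paragraph 10)? yes; and Assessable Goods (paragraph 5)? yes. So the importation is an Eligible Entry.
Under paragraph 14: Class-F Goods (paragraph 6)? no; Approved Consignment (paragraph 7)? yes; Eligible Entry (paragraph 8)? yes — 2 of 3 hold (need ≥2) → satisfied.

Yes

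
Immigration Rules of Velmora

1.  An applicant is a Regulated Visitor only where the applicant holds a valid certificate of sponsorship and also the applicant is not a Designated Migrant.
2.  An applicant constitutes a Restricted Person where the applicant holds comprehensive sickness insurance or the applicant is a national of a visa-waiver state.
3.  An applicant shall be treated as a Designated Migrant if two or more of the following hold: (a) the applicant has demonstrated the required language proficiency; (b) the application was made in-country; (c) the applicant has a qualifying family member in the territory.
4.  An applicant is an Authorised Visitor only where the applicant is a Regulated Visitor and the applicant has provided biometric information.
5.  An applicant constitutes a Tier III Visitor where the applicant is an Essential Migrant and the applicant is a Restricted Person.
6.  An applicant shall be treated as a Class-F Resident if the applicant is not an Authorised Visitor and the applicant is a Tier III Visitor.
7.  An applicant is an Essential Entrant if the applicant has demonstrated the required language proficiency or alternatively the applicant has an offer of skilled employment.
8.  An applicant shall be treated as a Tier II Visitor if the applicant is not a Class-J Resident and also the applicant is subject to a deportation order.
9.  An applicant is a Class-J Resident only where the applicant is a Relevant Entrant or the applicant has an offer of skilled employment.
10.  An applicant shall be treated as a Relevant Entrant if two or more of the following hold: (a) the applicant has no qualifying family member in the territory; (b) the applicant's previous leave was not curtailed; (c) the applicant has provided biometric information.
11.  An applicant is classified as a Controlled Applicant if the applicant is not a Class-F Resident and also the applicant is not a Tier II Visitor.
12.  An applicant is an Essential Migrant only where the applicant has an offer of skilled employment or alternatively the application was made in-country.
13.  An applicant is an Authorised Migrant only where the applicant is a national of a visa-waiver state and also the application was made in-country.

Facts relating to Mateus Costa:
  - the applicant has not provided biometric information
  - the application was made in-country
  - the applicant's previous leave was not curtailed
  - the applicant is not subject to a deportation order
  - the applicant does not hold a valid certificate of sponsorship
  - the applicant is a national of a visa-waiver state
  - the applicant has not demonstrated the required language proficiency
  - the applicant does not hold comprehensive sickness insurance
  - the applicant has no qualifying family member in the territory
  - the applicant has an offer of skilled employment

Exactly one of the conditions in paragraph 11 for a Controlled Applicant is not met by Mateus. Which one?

Class-F Resident

paragraph 3 — Designated Migrant: the applicant has demonstrated the required language proficiency? no; the application was made in-country? yes; the applicant has a qualifying family member in the territory? no — 1 of 3 hold (need ≥2) → not satisfied.
paragraph 1 — Regulated Visitor: [the applicant holds a valid certificate of sponsorship? no] AND [not a Designated Migrant (paragraph 3)? yes] → not satisfied.
paragraph 4 — Authorised Visitor: [Regulated Visitor (paragraph 1)? no] AND [the applicant has provided biometric information? no] → not satisfied.
paragraph 12 — Essential Migrant: [the applicant has an offer of skilled employment? yes] OR [the application was made in-country? yes] → satisfied.
paragraph 2 — Restricted Person: [the applicant holds comprehensive sickness insurance? no] OR [the applicant is a national of a visa-waiver state? yes] → satisfied.
paragraph 5 — Tier III Visitor: [Essential Migrant (paragraph 12)? yes] AND [Restricted Person (paragraph 2)? yes] → satisfied.
paragraph 6 — Class-F Resident: [not an Authorised Visitor (paragraph 4)? yes] AND [Tier III Visitor (paragraph 5)? yes] → satisfied.
paragraph 10 — Relevant Entrant: the applicant has no qualifying family member in the territory? yes; the applicant's previous leave was not curtailed? yes; the applicant has provided biometric information? no — 2 of 3 hold (need ≥2) → satisfied.
paragraph 9 — Class-J Resident: [Relevant Entrant (paragraph 10)? yes] OR [the applicant has an offer of skilled employment? yes] → satisfied.
paragraph 8 — Tier II Visitor: [not a Class-J Resident (paragraph 9)? no] AND [the applicant is subject to a deportation order? no] → not satisfied.
paragraph 11 — Controlled Applicant: [not a Class-F Resident (paragraph 6)? no] AND [not a Tier II Visitor (paragraph 8)? yes] → not satisfied.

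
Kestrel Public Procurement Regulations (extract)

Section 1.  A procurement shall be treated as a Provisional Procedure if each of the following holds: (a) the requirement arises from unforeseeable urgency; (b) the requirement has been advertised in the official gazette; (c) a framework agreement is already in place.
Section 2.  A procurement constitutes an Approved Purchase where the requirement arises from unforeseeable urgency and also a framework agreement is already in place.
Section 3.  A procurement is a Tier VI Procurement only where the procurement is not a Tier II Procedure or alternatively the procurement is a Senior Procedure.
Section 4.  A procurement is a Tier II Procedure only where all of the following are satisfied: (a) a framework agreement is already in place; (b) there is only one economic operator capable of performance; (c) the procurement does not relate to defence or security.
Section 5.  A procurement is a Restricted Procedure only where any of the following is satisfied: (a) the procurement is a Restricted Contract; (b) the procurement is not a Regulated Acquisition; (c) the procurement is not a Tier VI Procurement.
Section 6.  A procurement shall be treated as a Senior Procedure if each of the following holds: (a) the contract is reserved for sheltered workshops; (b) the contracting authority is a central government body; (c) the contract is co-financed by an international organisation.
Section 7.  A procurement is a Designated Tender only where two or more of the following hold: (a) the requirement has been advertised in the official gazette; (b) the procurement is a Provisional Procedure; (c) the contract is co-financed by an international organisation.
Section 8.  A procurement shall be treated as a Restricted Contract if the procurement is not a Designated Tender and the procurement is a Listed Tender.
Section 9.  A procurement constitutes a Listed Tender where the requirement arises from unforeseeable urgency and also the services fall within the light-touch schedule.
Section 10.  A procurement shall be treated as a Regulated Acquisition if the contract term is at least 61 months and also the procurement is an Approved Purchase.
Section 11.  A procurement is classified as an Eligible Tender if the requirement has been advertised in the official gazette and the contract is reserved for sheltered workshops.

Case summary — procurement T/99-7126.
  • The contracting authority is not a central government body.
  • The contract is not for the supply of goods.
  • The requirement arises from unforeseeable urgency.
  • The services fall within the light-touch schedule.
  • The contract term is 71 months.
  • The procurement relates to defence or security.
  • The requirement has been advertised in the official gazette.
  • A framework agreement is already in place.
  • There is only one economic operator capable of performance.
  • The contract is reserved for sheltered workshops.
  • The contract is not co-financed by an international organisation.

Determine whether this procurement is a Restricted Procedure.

section 1 — Provisional Procedure: [the requirement arises from unforeseeable urgency? yes] AND [the requirement has been advertised in the official gazette? yes] AND [a framework agreement is already in place? yes] → satisfied.
section 7 — Designated Tender: the requirement has been advertised in the official gazette? yes; Provisional Procedure (section 1)? yes; the contract is co-financed by an international organisation? no — 2 of 3 hold (need ≥2) → satisfied.
section 9 — Listed Tender: [the requirement arises from unforeseeable urgency? yes] AND [the services fall within the light-touch schedule? yes] → satisfied.
section 8 — Restricted Contract: [not a Designated Tender (section 7)? no] AND [Listed Tender (section 9)? yes] → not satisfied.
section 2 — Approved Purchase: [the requirement arises from unforeseeable urgency? yes] AND [a framework agreement is already in place? yes] → satisfied.
section 10 — Regulated Acquisition: [contract term: 71 months ≥ 61 months? yes] AND [Approved Purchase (section 2)? yes] → satisfied.
section 4 — Tier II Procedure: [a framework agreement is already in place? yes] AND [there is only one economic operator capable of performance? yes] AND [the procurement does not relate to defence or security? no] → not satisfied.
section 6 — Senior Procedure: [the contract is reserved for sheltered workshops? yes] AND [the contracting authority is a central government body? no] AND [the contract is co-financed by an international organisation? no] → not satisfied.
section 3 — Tier VI Procurement: [not a Tier II Procedure (section 4)? yes] OR [Senior Procedure (section 6)? no] → satisfied.
section 5 — Restricted Procedure: [Restricted Contract (section 8)? no] OR [not a Regulated Acquisition (section 10)? no] OR [not a Tier VI Procurement (section 3)? no] → not satisfied.

No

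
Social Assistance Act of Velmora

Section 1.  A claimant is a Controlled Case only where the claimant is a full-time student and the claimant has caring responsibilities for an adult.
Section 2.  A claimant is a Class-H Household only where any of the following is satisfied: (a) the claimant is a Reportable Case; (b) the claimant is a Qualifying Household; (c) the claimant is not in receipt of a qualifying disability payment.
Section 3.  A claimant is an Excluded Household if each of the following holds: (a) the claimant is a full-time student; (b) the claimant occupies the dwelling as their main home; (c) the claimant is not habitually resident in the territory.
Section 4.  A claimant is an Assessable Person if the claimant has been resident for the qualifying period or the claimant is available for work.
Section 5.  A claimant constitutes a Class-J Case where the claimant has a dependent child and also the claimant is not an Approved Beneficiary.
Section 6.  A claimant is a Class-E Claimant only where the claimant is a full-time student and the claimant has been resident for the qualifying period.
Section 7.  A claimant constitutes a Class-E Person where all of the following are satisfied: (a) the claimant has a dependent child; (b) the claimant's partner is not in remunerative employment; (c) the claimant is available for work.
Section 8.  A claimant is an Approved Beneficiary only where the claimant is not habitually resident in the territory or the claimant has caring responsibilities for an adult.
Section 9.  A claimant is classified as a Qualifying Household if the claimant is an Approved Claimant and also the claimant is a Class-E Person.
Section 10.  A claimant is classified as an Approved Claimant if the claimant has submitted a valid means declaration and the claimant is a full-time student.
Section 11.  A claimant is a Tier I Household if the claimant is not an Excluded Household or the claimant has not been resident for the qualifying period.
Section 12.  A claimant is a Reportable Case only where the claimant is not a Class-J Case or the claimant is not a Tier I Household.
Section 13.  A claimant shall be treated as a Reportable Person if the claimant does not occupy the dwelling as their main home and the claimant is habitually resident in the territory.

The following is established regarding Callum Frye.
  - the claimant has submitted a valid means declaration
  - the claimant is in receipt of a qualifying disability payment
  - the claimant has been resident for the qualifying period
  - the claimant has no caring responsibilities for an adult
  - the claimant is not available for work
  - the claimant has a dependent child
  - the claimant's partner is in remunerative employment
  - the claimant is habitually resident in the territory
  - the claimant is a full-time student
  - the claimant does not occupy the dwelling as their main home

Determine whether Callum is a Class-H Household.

Under section 8: the claimant is not habitually resident in the territory? no; or the claimant has caring responsibilities for an adult? no. So the claimant is not an Approved Beneficiary.
Under section 5: the claimant has a dependent child? yes; and not an Approved Beneficiary (section 8)? yes. So the claimant is a Class-J Case.
Under section 3: the claimant is a full-time student? yes; and the claimant occupies the dwelling as their main home? no; and the claimant is not habitually resident in the territory? no. So the claimant is not an Excluded Household.
Under section 11: not an Excluded Household (section 3)? yes; or the claimant has not been resident for the qualifying period? no. So the claimant is a Tier I Household.
Under section 12: not a Class-J Case (section 5)? no; or not a Tier I Household (section 11)? no. So the claimant is not a Reportable Case.
Under section 10: the claimant has submitted a valid means declaration? yes; and the claimant is a full-time student? yes. So the claimant is an Approved Claimant.
Under section 7: the claimant has a dependent child? yes; and the claimant's partner is not in remunerative employment? no; and the claimant is available for work? no. So the claimant is not a Class-E Person.
Under section 9: Approved Claimant (section 10)? yes; and Class-E Person (section 7)? no. So the claimant is not a Qualifying Household.
Under section 2: Reportable Case (section 12)? no; or Qualifying Household (section 9)? no; or the claimant is not in receipt of a qualifying disability payment? no. So the claimant is not a Class-H Household.

No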